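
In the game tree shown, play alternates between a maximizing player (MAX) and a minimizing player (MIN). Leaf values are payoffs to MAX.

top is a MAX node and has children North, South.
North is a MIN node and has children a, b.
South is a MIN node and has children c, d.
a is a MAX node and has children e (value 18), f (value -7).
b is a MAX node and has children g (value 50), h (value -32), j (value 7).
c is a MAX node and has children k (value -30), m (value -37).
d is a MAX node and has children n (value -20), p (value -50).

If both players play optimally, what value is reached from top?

a (MAX): max(18, -7) = 18
b (MAX): max(50, -32, 7) = 50
North (MIN): min(18, 50) = 18
c (MAX): max(-30, -37) = -30
d (MAX): max(-20, -50) = -20
South (MIN): min(-30, -20) = -30
top (MAX): max(18, -30) = 18

18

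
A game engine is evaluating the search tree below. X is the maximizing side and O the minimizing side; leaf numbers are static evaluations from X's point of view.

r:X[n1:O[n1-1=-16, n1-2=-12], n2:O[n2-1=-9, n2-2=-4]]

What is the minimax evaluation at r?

n1 (O): min(-16, -12) = -16
n2 (O): min(-9, -4) = -9
r (X): max(-16, -9) = -9

-9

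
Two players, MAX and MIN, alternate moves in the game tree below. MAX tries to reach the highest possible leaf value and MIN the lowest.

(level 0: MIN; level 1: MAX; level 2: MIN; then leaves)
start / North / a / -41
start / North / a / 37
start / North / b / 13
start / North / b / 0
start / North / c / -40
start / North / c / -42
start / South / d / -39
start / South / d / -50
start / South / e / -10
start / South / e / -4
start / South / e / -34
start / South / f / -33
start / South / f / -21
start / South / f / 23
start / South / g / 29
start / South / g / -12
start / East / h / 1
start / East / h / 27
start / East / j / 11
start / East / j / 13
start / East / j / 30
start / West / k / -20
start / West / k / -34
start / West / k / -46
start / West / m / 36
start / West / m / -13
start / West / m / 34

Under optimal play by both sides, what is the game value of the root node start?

a (MIN): min(-41, 37) = -41
b (MIN): min(13, 0) = 0
c (MIN): min(-40, -42) = -42
North (MAX): max(-41, 0, -42) = 0
d (MIN): min(-39, -50) = -50
e (MIN): min(-10, -4, -34) = -34
f (MIN): min(-33, -21, 23) = -33
g (MIN): min(29, -12) = -12
South (MAX): max(-50, -34, -33, -12) = -12
h (MIN): min(1, 27) = 1
j (MIN): min(11, 13, 30) = 11
East (MAX): max(1, 11) = 11
k (MIN): min(-20, -34, -46) = -46
m (MIN): min(36, -13, 34) = -13
West (MAX): max(-46, -13) = -13
start (MIN): min(0, -12, 11, -13) = -13

-13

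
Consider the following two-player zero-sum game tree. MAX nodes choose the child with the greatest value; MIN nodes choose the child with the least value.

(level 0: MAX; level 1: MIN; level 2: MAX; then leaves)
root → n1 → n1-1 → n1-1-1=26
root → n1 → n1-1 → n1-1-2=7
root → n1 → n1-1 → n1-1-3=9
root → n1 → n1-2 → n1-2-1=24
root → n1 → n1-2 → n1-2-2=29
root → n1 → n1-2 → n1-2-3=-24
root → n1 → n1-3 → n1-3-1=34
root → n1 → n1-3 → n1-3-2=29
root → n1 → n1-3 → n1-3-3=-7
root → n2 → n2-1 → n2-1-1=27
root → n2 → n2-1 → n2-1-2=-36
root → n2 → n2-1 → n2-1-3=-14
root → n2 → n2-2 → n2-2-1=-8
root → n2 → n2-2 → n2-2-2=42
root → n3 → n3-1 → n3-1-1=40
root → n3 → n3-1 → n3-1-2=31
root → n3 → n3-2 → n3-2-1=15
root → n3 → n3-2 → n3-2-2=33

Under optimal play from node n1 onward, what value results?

26

n1-1 (MAX): max(26, 7, 9) = 26
n1-2 (MAX): max(24, 29, -24) = 29
n1-3 (MAX): max(34, 29, -7) = 34
n1 (MIN): min(26, 29, 34) = 26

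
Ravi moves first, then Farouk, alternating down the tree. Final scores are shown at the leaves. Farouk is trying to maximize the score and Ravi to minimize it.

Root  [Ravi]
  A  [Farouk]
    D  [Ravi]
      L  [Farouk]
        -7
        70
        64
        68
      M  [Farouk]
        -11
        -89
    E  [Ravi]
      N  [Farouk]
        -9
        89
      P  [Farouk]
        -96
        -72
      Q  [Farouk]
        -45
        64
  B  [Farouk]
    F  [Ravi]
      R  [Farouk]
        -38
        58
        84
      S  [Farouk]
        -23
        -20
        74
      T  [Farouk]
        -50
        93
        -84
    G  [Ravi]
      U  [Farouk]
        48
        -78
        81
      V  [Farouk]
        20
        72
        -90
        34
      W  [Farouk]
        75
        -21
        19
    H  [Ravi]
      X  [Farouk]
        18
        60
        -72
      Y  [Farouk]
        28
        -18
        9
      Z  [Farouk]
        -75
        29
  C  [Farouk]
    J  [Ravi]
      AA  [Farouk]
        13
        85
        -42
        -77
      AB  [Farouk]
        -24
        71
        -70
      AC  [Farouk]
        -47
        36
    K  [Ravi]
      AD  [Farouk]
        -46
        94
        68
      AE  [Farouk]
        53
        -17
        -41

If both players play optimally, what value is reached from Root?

L (Farouk): max(-7, 70, 64, 68) = 70
M (Farouk): max(-11, -89) = -11
D (Ravi): min(70, -11) = -11
N (Farouk): max(-9, 89) = 89
P (Farouk): max(-96, -72) = -72
Q (Farouk): max(-45, 64) = 64
E (Ravi): min(89, -72, 64) = -72
A (Farouk): max(-11, -72) = -11
R (Farouk): max(-38, 58, 84) = 84
S (Farouk): max(-23, -20, 74) = 74
T (Farouk): max(-50, 93, -84) = 93
F (Ravi): min(84, 74, 93) = 74
U (Farouk): max(48, -78, 81) = 81
V (Farouk): max(20, 72, -90, 34) = 72
W (Farouk): max(75, -21, 19) = 75
G (Ravi): min(81, 72, 75) = 72
X (Farouk): max(18, 60, -72) = 60
Y (Farouk): max(28, -18, 9) = 28
Z (Farouk): max(-75, 29) = 29
H (Ravi): min(60, 28, 29) = 28
B (Farouk): max(74, 72, 28) = 74
AA (Farouk): max(13, 85, -42, -77) = 85
AB (Farouk): max(-24, 71, -70) = 71
AC (Farouk): max(-47, 36) = 36
J (Ravi): min(85, 71, 36) = 36
AD (Farouk): max(-46, 94, 68) = 94
AE (Farouk): max(53, -17, -41) = 53
K (Ravi): min(94, 53) = 53
C (Farouk): max(36, 53) = 53
Root (Ravi): min(-11, 74, 53) = -11

-11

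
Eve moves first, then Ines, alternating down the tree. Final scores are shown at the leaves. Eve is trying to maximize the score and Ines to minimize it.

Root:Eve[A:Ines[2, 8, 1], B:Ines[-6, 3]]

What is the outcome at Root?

A (Ines): min(2, 8, 1) = 1
B (Ines): min(-6, 3) = -6
Root (Eve): max(1, -6) = 1

1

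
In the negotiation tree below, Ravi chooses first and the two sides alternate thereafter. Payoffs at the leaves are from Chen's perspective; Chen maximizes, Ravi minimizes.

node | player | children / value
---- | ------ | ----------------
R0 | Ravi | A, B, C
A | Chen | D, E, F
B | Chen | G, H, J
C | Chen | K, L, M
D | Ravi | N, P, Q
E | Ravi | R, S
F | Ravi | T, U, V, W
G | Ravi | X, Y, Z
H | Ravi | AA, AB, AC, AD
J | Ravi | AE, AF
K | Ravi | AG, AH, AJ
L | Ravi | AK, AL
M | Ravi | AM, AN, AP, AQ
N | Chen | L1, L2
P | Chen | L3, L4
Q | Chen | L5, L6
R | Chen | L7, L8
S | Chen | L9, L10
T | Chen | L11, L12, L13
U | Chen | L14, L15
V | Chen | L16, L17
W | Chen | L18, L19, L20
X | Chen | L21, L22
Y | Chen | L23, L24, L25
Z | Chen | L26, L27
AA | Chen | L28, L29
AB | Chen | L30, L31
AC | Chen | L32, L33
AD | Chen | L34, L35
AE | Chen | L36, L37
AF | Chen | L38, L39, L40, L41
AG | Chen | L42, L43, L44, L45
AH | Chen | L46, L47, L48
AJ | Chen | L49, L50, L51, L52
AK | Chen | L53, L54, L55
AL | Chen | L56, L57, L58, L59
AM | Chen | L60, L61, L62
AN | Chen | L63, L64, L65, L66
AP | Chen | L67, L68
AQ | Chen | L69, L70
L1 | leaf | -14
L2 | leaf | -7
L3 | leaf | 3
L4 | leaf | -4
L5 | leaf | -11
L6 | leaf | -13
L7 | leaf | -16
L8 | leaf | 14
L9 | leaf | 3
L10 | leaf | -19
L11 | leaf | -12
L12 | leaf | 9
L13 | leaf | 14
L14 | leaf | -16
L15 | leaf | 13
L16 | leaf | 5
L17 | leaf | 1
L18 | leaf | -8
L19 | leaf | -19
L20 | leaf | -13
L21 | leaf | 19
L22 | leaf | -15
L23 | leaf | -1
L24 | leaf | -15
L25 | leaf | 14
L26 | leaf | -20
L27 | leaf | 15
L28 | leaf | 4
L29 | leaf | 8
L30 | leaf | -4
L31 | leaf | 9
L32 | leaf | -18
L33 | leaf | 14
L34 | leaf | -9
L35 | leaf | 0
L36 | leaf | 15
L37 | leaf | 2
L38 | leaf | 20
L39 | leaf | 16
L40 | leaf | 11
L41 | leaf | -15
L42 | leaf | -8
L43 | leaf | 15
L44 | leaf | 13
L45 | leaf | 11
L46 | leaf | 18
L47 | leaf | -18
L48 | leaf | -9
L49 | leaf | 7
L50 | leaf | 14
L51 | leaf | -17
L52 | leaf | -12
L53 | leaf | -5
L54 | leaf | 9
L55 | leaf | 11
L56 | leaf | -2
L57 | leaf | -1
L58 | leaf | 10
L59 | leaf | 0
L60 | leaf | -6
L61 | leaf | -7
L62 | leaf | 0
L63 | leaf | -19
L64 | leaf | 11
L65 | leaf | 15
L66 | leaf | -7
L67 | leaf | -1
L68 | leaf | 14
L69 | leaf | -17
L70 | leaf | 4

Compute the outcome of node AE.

AE (Chen): max(15, 2) = 15

15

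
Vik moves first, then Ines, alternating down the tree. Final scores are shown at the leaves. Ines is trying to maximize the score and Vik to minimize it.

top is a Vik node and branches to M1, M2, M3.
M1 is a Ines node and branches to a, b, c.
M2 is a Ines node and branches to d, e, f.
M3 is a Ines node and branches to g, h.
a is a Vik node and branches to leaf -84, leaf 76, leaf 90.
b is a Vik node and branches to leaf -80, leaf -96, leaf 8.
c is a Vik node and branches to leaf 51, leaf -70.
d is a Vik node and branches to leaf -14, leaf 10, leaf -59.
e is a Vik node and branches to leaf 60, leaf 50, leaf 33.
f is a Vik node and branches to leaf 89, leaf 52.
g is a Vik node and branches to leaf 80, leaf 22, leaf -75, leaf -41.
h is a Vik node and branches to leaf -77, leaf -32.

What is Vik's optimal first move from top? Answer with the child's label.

M3

a (Vik): min(-84, 76, 90) = -84
b (Vik): min(-80, -96, 8) = -96
c (Vik): min(51, -70) = -70
M1 (Ines): max(-84, -96, -70) = -70
d (Vik): min(-14, 10, -59) = -59
e (Vik): min(60, 50, 33) = 33
f (Vik): min(89, 52) = 52
M2 (Ines): max(-59, 33, 52) = 52
g (Vik): min(80, 22, -75, -41) = -75
h (Vik): min(-77, -32) = -77
M3 (Ines): max(-75, -77) = -75
top (Vik): min(-70, 52, -75) = -75
Vik at top wants the lowest of {M1=-70, M2=52, M3=-75}, so chooses M3.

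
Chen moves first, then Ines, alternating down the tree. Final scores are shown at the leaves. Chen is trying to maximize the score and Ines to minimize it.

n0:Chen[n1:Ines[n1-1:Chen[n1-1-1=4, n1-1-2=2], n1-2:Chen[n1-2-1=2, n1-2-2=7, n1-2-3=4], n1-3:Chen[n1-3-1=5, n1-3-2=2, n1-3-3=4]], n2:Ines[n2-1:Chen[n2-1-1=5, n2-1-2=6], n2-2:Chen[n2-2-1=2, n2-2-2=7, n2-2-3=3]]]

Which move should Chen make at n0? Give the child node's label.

n2

n1-1 (Chen): max(4, 2) = 4
n1-2 (Chen): max(2, 7, 4) = 7
n1-3 (Chen): max(5, 2, 4) = 5
n1 (Ines): min(4, 7, 5) = 4
n2-1 (Chen): max(5, 6) = 6
n2-2 (Chen): max(2, 7, 3) = 7
n2 (Ines): min(6, 7) = 6
n0 (Chen): max(4, 6) = 6
Chen at n0 wants the highest of {n1=4, n2=6}, so chooses n2.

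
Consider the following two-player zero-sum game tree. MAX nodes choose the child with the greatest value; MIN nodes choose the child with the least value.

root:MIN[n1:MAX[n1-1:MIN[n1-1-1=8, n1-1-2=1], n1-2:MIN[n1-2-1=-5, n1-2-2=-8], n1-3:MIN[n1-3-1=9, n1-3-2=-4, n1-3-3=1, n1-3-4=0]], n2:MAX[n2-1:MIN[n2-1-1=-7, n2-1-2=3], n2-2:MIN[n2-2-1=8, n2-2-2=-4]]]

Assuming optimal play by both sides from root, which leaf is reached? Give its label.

n2-2-2

n1-1 (MIN): min(8, 1) = 1
n1-2 (MIN): min(-5, -8) = -8
n1-3 (MIN): min(9, -4, 1, 0) = -4
n1 (MAX): max(1, -8, -4) = 1
n2-1 (MIN): min(-7, 3) = -7
n2-2 (MIN): min(8, -4) = -4
n2 (MAX): max(-7, -4) = -4
root (MIN): min(1, -4) = -4
At root, MIN picks n2 (lowest: -4).
At n2, MAX picks n2-2 (highest: -4).
At n2-2, MIN picks n2-2-2 (lowest: -4).
Terminal value -4.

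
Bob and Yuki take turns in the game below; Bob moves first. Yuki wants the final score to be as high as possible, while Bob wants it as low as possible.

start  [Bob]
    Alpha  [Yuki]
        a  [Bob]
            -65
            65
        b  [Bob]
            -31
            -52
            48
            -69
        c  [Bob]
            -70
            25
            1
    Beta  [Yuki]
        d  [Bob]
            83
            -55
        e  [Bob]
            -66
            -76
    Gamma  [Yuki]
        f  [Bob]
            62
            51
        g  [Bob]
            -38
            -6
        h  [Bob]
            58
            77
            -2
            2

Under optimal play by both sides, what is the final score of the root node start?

a (Bob): min(-65, 65) = -65
b (Bob): min(-31, -52, 48, -69) = -69
c (Bob): min(-70, 25, 1) = -70
Alpha (Yuki): max(-65, -69, -70) = -65
d (Bob): min(83, -55) = -55
e (Bob): min(-66, -76) = -76
Beta (Yuki): max(-55, -76) = -55
f (Bob): min(62, 51) = 51
g (Bob): min(-38, -6) = -38
h (Bob): min(58, 77, -2, 2) = -2
Gamma (Yuki): max(51, -38, -2) = 51
start (Bob): min(-65, -55, 51) = -65

-65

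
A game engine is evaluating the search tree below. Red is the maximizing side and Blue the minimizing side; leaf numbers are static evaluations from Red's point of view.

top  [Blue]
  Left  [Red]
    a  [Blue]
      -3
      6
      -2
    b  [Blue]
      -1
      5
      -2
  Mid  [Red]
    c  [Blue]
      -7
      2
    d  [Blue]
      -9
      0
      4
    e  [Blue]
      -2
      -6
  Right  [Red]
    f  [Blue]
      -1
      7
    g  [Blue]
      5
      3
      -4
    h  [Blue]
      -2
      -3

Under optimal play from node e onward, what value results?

-6

e (Blue): min(-2, -6) = -6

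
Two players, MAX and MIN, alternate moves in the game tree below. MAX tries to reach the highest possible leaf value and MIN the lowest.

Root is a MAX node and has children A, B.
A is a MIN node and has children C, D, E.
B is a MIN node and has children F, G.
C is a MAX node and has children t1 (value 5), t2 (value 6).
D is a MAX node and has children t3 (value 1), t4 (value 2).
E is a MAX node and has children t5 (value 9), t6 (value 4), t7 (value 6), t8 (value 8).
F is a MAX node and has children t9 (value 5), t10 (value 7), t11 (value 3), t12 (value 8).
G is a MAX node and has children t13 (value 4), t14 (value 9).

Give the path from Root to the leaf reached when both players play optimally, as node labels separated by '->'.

C (MAX): max(5, 6) = 6
D (MAX): max(1, 2) = 2
E (MAX): max(9, 4, 6, 8) = 9
A (MIN): min(6, 2, 9) = 2
F (MAX): max(5, 7, 3, 8) = 8
G (MAX): max(4, 9) = 9
B (MIN): min(8, 9) = 8
Root (MAX): max(2, 8) = 8
At Root, MAX picks B (highest: 8).
At B, MIN picks F (lowest: 8).
At F, MAX picks t12 (highest: 8).
Terminal value 8.

Root -> B -> F -> t12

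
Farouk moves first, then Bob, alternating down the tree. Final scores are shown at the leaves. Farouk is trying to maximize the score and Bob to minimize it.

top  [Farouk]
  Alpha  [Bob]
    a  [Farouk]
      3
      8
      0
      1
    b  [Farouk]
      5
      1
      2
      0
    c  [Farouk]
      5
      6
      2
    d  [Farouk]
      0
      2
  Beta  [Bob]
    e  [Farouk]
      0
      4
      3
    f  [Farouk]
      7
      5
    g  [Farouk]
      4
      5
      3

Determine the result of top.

a (Farouk): max(3, 8, 0, 1) = 8
b (Farouk): max(5, 1, 2, 0) = 5
c (Farouk): max(5, 6, 2) = 6
d (Farouk): max(0, 2) = 2
Alpha (Bob): min(8, 5, 6, 2) = 2
e (Farouk): max(0, 4, 3) = 4
f (Farouk): max(7, 5) = 7
g (Farouk): max(4, 5, 3) = 5
Beta (Bob): min(4, 7, 5) = 4
top (Farouk): max(2, 4) = 4

4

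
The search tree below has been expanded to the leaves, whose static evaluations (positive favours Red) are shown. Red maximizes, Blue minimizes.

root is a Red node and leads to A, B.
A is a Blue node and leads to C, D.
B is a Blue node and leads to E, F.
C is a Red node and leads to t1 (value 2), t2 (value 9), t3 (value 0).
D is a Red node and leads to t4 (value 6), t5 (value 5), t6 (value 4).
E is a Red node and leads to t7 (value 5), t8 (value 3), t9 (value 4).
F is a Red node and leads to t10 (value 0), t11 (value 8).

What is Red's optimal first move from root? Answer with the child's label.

C (Red): max(2, 9, 0) = 9
D (Red): max(6, 5, 4) = 6
A (Blue): min(9, 6) = 6
E (Red): max(5, 3, 4) = 5
F (Red): max(0, 8) = 8
B (Blue): min(5, 8) = 5
root (Red): max(6, 5) = 6
Red at root wants the highest of {A=6, B=5}, so chooses A.

A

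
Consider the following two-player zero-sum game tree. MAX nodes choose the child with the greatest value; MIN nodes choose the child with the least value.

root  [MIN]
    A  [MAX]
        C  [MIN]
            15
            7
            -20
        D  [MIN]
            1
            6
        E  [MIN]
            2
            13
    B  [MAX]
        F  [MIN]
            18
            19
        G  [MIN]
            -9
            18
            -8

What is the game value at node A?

2

C (MIN): min(15, 7, -20) = -20
D (MIN): min(1, 6) = 1
E (MIN): min(2, 13) = 2
A (MAX): max(-20, 1, 2) = 2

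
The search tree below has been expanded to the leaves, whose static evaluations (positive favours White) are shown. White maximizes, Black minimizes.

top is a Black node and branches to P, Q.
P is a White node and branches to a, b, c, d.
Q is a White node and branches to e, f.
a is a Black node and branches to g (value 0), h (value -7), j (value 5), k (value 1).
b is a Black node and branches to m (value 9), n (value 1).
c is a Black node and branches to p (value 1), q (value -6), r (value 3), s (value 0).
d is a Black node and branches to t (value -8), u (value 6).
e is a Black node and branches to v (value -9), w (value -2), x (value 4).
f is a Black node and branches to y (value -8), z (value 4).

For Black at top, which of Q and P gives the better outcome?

Q

e (Black): min(-9, -2, 4) = -9
f (Black): min(-8, 4) = -8
Q (White): max(-9, -8) = -8
a (Black): min(0, -7, 5, 1) = -7
b (Black): min(9, 1) = 1
c (Black): min(1, -6, 3, 0) = -6
d (Black): min(-8, 6) = -8
P (White): max(-7, 1, -6, -8) = 1
Black prefers the lower value; Q=-8, P=1. Q is better since -8 < 1.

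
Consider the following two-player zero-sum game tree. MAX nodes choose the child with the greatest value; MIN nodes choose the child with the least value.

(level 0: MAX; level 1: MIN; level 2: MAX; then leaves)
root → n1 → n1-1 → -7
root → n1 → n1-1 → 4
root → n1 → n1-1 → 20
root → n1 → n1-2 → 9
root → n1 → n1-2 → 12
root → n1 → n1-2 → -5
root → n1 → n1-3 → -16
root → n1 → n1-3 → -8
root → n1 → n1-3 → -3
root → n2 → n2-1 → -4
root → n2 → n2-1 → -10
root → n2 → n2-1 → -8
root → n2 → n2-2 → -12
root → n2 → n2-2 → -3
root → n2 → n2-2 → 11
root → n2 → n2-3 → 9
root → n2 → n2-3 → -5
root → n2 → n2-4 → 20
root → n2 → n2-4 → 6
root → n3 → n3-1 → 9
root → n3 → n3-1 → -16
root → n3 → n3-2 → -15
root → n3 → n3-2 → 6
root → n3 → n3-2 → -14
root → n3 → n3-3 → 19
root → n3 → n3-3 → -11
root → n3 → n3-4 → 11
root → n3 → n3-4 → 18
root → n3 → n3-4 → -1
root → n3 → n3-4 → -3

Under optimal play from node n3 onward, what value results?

n3-1 (MAX): max(9, -16) = 9
n3-2 (MAX): max(-15, 6, -14) = 6
n3-3 (MAX): max(19, -11) = 19
n3-4 (MAX): max(11, 18, -1, -3) = 18
n3 (MIN): min(9, 6, 19, 18) = 6

6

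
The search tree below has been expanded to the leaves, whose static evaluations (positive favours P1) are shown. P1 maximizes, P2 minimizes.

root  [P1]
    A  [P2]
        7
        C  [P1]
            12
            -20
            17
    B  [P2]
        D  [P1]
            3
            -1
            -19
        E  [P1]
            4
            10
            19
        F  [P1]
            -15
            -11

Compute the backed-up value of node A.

7

C (P1): max(12, -20, 17) = 17
A (P2): min(7, 17) = 7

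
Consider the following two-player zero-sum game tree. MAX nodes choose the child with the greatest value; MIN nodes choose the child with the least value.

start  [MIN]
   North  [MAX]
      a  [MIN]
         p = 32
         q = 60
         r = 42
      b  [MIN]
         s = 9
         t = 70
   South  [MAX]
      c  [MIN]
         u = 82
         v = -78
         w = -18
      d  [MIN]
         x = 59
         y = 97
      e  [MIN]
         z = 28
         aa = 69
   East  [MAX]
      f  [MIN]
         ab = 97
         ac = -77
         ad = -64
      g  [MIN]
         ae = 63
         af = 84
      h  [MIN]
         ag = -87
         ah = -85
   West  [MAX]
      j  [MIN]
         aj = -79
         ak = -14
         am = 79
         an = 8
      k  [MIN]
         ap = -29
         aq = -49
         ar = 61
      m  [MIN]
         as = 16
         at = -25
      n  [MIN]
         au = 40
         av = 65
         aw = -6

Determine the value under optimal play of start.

-6

a (MIN): min(32, 60, 42) = 32
b (MIN): min(9, 70) = 9
North (MAX): max(32, 9) = 32
c (MIN): min(82, -78, -18) = -78
d (MIN): min(59, 97) = 59
e (MIN): min(28, 69) = 28
South (MAX): max(-78, 59, 28) = 59
f (MIN): min(97, -77, -64) = -77
g (MIN): min(63, 84) = 63
h (MIN): min(-87, -85) = -87
East (MAX): max(-77, 63, -87) = 63
j (MIN): min(-79, -14, 79, 8) = -79
k (MIN): min(-29, -49, 61) = -49
m (MIN): min(16, -25) = -25
n (MIN): min(40, 65, -6) = -6
West (MAX): max(-79, -49, -25, -6) = -6
start (MIN): min(32, 59, 63, -6) = -6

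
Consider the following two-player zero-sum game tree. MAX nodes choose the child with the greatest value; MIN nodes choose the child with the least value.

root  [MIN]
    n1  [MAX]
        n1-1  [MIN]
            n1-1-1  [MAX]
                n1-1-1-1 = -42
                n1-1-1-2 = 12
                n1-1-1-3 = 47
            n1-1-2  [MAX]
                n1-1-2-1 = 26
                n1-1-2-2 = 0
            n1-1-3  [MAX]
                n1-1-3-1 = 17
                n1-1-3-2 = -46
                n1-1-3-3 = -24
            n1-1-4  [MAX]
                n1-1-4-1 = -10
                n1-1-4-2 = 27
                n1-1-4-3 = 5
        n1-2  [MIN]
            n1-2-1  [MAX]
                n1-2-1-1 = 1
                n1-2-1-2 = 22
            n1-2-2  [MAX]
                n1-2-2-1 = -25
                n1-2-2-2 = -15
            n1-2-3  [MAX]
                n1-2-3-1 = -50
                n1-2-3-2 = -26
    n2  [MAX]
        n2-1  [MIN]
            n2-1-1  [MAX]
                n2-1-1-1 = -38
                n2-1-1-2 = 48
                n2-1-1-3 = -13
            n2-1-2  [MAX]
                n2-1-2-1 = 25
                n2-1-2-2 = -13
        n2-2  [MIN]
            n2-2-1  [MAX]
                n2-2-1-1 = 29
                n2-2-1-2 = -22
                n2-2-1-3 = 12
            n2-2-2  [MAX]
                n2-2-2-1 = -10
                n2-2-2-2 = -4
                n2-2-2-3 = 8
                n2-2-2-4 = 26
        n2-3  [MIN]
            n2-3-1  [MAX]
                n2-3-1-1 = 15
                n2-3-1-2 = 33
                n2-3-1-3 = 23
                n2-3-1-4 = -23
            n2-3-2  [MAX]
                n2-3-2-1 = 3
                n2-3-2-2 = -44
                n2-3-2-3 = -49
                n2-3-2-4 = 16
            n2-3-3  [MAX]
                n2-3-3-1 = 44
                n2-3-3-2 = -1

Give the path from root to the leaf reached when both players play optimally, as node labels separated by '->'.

root -> n1 -> n1-1 -> n1-1-3 -> n1-1-3-1

n1-1-1 (MAX): max(-42, 12, 47) = 47
n1-1-2 (MAX): max(26, 0) = 26
n1-1-3 (MAX): max(17, -46, -24) = 17
n1-1-4 (MAX): max(-10, 27, 5) = 27
n1-1 (MIN): min(47, 26, 17, 27) = 17
n1-2-1 (MAX): max(1, 22) = 22
n1-2-2 (MAX): max(-25, -15) = -15
n1-2-3 (MAX): max(-50, -26) = -26
n1-2 (MIN): min(22, -15, -26) = -26
n1 (MAX): max(17, -26) = 17
n2-1-1 (MAX): max(-38, 48, -13) = 48
n2-1-2 (MAX): max(25, -13) = 25
n2-1 (MIN): min(48, 25) = 25
n2-2-1 (MAX): max(29, -22, 12) = 29
n2-2-2 (MAX): max(-10, -4, 8, 26) = 26
n2-2 (MIN): min(29, 26) = 26
n2-3-1 (MAX): max(15, 33, 23, -23) = 33
n2-3-2 (MAX): max(3, -44, -49, 16) = 16
n2-3-3 (MAX): max(44, -1) = 44
n2-3 (MIN): min(33, 16, 44) = 16
n2 (MAX): max(25, 26, 16) = 26
root (MIN): min(17, 26) = 17
At root, MIN picks n1 (lowest: 17).
At n1, MAX picks n1-1 (highest: 17).
At n1-1, MIN picks n1-1-3 (lowest: 17).
At n1-1-3, MAX picks n1-1-3-1 (highest: 17).
Terminal value 17.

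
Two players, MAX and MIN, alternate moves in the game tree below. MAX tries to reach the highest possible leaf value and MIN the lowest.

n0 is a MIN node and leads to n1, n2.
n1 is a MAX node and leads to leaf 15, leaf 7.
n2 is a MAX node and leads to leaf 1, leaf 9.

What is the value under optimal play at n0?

9

n1 (MAX): max(15, 7) = 15
n2 (MAX): max(1, 9) = 9
n0 (MIN): min(15, 9) = 9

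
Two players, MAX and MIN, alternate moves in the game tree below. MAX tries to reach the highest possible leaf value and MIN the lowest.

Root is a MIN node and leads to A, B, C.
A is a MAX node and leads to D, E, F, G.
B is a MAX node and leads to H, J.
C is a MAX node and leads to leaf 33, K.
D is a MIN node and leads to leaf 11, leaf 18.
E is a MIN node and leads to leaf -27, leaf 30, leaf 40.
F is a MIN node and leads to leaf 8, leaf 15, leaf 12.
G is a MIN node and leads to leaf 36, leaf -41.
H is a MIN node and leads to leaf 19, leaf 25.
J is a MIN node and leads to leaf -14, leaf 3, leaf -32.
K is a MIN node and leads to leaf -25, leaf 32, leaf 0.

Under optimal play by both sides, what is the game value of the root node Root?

11

D (MIN): min(11, 18) = 11
E (MIN): min(-27, 30, 40) = -27
F (MIN): min(8, 15, 12) = 8
G (MIN): min(36, -41) = -41
A (MAX): max(11, -27, 8, -41) = 11
H (MIN): min(19, 25) = 19
J (MIN): min(-14, 3, -32) = -32
B (MAX): max(19, -32) = 19
K (MIN): min(-25, 32, 0) = -25
C (MAX): max(33, -25) = 33
Root (MIN): min(11, 19, 33) = 11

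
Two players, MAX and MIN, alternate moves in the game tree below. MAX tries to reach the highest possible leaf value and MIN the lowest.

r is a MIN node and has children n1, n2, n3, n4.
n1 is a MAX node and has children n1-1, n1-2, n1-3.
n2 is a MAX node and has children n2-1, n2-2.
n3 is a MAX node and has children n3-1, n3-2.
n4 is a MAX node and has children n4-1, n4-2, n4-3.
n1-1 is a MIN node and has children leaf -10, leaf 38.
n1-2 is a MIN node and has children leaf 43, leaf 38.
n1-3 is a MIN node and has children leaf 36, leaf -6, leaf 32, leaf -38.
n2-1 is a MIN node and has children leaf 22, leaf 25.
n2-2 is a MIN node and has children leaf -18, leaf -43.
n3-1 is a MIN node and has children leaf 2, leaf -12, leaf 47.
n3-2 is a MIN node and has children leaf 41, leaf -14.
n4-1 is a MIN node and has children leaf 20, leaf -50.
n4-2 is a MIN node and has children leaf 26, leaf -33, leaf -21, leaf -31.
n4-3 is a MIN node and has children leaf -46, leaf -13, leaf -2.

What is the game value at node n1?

38

n1-1 (MIN): min(-10, 38) = -10
n1-2 (MIN): min(43, 38) = 38
n1-3 (MIN): min(36, -6, 32, -38) = -38
n1 (MAX): max(-10, 38, -38) = 38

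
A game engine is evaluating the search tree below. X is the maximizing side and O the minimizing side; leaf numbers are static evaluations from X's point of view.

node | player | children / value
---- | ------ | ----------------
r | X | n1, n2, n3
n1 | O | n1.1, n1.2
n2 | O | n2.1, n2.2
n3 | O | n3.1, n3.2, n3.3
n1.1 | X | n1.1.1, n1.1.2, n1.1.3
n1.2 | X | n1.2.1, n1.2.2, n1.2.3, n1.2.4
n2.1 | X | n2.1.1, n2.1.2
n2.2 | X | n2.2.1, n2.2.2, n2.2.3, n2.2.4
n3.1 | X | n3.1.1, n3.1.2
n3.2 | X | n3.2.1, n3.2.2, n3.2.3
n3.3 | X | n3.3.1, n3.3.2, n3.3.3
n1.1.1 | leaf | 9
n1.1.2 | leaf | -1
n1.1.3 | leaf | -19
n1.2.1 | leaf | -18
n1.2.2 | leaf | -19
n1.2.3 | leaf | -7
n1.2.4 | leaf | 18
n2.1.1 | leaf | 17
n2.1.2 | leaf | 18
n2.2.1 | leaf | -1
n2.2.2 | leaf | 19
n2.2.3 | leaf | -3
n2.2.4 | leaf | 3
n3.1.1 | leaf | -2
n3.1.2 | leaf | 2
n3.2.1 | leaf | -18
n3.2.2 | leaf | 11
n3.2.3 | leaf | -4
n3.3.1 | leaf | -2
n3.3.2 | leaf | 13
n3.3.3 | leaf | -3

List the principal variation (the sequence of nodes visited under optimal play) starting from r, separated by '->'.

n1.1 (X): max(9, -1, -19) = 9
n1.2 (X): max(-18, -19, -7, 18) = 18
n1 (O): min(9, 18) = 9
n2.1 (X): max(17, 18) = 18
n2.2 (X): max(-1, 19, -3, 3) = 19
n2 (O): min(18, 19) = 18
n3.1 (X): max(-2, 2) = 2
n3.2 (X): max(-18, 11, -4) = 11
n3.3 (X): max(-2, 13, -3) = 13
n3 (O): min(2, 11, 13) = 2
r (X): max(9, 18, 2) = 18
At r, X picks n2 (highest: 18).
At n2, O picks n2.1 (lowest: 18).
At n2.1, X picks n2.1.2 (highest: 18).
Terminal value 18.

r -> n2 -> n2.1 -> n2.1.2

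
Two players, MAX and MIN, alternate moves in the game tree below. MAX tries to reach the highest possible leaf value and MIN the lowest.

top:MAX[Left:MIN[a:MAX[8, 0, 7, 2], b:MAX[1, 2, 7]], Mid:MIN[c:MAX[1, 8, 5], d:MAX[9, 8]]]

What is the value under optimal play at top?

8

a (MAX): max(8, 0, 7, 2) = 8
b (MAX): max(1, 2, 7) = 7
Left (MIN): min(8, 7) = 7
c (MAX): max(1, 8, 5) = 8
d (MAX): max(9, 8) = 9
Mid (MIN): min(8, 9) = 8
top (MAX): max(7, 8) = 8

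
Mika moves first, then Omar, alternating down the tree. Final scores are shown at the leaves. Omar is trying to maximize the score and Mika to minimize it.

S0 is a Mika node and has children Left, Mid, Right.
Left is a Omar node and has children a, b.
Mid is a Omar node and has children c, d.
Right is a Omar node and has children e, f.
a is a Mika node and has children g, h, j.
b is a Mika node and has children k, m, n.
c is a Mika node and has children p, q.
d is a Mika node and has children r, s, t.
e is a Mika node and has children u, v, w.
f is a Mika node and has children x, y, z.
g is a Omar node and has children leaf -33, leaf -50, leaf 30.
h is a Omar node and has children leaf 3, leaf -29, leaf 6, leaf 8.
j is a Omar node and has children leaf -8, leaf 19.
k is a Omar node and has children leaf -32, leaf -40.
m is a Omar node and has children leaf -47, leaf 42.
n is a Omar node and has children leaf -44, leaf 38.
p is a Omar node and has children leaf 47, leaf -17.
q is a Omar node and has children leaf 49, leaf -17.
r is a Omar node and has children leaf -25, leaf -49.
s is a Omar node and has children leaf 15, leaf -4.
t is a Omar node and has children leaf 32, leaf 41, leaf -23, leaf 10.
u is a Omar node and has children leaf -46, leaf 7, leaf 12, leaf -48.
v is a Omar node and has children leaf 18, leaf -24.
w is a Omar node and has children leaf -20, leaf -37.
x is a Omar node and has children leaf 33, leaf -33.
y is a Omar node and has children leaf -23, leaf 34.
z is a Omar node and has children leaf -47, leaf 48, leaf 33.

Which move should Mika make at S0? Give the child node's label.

Left

g (Omar): max(-33, -50, 30) = 30
h (Omar): max(3, -29, 6, 8) = 8
j (Omar): max(-8, 19) = 19
a (Mika): min(30, 8, 19) = 8
k (Omar): max(-32, -40) = -32
m (Omar): max(-47, 42) = 42
n (Omar): max(-44, 38) = 38
b (Mika): min(-32, 42, 38) = -32
Left (Omar): max(8, -32) = 8
p (Omar): max(47, -17) = 47
q (Omar): max(49, -17) = 49
c (Mika): min(47, 49) = 47
r (Omar): max(-25, -49) = -25
s (Omar): max(15, -4) = 15
t (Omar): max(32, 41, -23, 10) = 41
d (Mika): min(-25, 15, 41) = -25
Mid (Omar): max(47, -25) = 47
u (Omar): max(-46, 7, 12, -48) = 12
v (Omar): max(18, -24) = 18
w (Omar): max(-20, -37) = -20
e (Mika): min(12, 18, -20) = -20
x (Omar): max(33, -33) = 33
y (Omar): max(-23, 34) = 34
z (Omar): max(-47, 48, 33) = 48
f (Mika): min(33, 34, 48) = 33
Right (Omar): max(-20, 33) = 33
S0 (Mika): min(8, 47, 33) = 8
Mika at S0 wants the lowest of {Left=8, Mid=47, Right=33}, so chooses Left.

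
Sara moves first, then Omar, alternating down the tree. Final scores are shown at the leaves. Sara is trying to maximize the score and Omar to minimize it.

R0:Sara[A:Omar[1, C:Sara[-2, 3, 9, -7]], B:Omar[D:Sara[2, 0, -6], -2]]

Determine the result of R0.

1

C (Sara): max(-2, 3, 9, -7) = 9
A (Omar): min(1, 9) = 1
D (Sara): max(2, 0, -6) = 2
B (Omar): min(2, -2) = -2
R0 (Sara): max(1, -2) = 1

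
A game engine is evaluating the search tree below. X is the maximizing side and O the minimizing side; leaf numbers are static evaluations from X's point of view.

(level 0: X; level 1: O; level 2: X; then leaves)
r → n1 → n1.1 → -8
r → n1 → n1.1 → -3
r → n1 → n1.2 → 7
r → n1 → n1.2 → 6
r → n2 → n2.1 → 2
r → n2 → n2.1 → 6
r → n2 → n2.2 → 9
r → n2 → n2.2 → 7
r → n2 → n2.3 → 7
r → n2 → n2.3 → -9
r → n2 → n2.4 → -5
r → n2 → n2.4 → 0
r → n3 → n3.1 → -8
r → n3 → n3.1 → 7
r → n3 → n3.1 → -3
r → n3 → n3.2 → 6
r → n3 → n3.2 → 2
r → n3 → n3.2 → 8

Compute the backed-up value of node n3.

7

n3.1 (X): max(-8, 7, -3) = 7
n3.2 (X): max(6, 2, 8) = 8
n3 (O): min(7, 8) = 7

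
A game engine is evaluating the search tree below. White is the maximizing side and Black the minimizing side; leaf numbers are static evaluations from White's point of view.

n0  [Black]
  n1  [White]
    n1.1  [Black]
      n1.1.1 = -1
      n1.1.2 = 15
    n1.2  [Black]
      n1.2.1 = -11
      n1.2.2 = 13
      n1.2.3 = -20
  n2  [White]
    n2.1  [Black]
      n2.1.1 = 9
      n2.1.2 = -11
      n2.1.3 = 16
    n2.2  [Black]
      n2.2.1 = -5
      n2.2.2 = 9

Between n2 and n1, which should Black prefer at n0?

n2

n2.1 (Black): min(9, -11, 16) = -11
n2.2 (Black): min(-5, 9) = -5
n2 (White): max(-11, -5) = -5
n1.1 (Black): min(-1, 15) = -1
n1.2 (Black): min(-11, 13, -20) = -20
n1 (White): max(-1, -20) = -1
Black prefers the lower value; n2=-5, n1=-1. n2 is better since -5 < -1.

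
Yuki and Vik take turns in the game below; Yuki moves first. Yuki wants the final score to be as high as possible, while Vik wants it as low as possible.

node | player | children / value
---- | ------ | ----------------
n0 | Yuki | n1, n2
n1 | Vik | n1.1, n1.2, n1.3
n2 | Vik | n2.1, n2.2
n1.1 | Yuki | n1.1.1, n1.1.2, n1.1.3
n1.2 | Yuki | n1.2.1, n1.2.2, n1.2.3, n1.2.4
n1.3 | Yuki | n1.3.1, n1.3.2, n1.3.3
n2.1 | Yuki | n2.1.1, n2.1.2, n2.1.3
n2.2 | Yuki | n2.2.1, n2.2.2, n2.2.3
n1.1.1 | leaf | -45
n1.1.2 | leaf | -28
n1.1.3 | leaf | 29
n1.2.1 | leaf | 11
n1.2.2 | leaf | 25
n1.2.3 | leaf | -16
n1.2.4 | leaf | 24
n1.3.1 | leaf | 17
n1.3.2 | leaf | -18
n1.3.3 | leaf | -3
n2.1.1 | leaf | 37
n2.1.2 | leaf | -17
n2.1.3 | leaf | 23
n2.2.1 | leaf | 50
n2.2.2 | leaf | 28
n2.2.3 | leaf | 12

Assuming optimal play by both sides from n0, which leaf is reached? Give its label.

n2.1.1

n1.1 (Yuki): max(-45, -28, 29) = 29
n1.2 (Yuki): max(11, 25, -16, 24) = 25
n1.3 (Yuki): max(17, -18, -3) = 17
n1 (Vik): min(29, 25, 17) = 17
n2.1 (Yuki): max(37, -17, 23) = 37
n2.2 (Yuki): max(50, 28, 12) = 50
n2 (Vik): min(37, 50) = 37
n0 (Yuki): max(17, 37) = 37
At n0, Yuki picks n2 (highest: 37).
At n2, Vik picks n2.1 (lowest: 37).
At n2.1, Yuki picks n2.1.1 (highest: 37).
Terminal value 37.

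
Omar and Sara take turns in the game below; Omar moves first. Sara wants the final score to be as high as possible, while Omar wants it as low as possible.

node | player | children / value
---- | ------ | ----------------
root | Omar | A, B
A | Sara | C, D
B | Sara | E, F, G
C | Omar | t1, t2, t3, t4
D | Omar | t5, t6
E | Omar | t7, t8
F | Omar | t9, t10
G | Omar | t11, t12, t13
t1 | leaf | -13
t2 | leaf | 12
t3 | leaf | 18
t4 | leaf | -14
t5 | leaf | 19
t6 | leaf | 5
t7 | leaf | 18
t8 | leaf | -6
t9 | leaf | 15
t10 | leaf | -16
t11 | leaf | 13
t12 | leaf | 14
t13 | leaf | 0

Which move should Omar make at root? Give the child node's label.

C (Omar): min(-13, 12, 18, -14) = -14
D (Omar): min(19, 5) = 5
A (Sara): max(-14, 5) = 5
E (Omar): min(18, -6) = -6
F (Omar): min(15, -16) = -16
G (Omar): min(13, 14, 0) = 0
B (Sara): max(-6, -16, 0) = 0
root (Omar): min(5, 0) = 0
Omar at root wants the lowest of {A=5, B=0}, so chooses B.

B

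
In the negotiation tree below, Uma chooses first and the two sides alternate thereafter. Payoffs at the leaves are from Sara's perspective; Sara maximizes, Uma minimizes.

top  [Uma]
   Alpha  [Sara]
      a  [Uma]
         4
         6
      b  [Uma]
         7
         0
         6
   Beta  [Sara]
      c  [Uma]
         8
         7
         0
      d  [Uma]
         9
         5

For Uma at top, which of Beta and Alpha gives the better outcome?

c (Uma): min(8, 7, 0) = 0
d (Uma): min(9, 5) = 5
Beta (Sara): max(0, 5) = 5
a (Uma): min(4, 6) = 4
b (Uma): min(7, 0, 6) = 0
Alpha (Sara): max(4, 0) = 4
Uma prefers the lower value; Beta=5, Alpha=4. Alpha is better since 4 < 5.

Alpha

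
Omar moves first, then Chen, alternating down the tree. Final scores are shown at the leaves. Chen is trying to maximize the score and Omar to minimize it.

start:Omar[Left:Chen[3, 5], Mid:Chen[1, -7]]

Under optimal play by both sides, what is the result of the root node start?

Left (Chen): max(3, 5) = 5
Mid (Chen): max(1, -7) = 1
start (Omar): min(5, 1) = 1

1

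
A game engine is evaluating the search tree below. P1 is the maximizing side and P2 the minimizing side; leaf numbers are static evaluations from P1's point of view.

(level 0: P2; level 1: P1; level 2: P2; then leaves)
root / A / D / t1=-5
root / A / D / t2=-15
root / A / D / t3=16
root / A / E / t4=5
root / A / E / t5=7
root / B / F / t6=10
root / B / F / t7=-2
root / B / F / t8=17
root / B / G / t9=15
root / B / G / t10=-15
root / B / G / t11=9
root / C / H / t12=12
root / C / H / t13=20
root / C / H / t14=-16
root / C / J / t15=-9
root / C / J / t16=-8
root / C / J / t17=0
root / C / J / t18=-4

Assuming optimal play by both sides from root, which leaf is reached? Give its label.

D (P2): min(-5, -15, 16) = -15
E (P2): min(5, 7) = 5
A (P1): max(-15, 5) = 5
F (P2): min(10, -2, 17) = -2
G (P2): min(15, -15, 9) = -15
B (P1): max(-2, -15) = -2
H (P2): min(12, 20, -16) = -16
J (P2): min(-9, -8, 0, -4) = -9
C (P1): max(-16, -9) = -9
root (P2): min(5, -2, -9) = -9
At root, P2 picks C (lowest: -9).
At C, P1 picks J (highest: -9).
At J, P2 picks t15 (lowest: -9).
Terminal value -9.

t15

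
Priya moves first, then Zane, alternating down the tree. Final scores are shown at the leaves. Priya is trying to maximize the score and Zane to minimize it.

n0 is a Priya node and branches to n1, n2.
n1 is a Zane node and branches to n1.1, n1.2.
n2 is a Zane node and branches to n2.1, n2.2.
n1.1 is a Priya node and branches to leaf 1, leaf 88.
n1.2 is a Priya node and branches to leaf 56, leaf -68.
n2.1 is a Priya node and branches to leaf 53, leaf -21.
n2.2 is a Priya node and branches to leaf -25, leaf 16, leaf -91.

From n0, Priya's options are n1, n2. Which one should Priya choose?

n1

n1.1 (Priya): max(1, 88) = 88
n1.2 (Priya): max(56, -68) = 56
n1 (Zane): min(88, 56) = 56
n2.1 (Priya): max(53, -21) = 53
n2.2 (Priya): max(-25, 16, -91) = 16
n2 (Zane): min(53, 16) = 16
n0 (Priya): max(56, 16) = 56
Priya at n0 wants the highest of {n1=56, n2=16}, so chooses n1.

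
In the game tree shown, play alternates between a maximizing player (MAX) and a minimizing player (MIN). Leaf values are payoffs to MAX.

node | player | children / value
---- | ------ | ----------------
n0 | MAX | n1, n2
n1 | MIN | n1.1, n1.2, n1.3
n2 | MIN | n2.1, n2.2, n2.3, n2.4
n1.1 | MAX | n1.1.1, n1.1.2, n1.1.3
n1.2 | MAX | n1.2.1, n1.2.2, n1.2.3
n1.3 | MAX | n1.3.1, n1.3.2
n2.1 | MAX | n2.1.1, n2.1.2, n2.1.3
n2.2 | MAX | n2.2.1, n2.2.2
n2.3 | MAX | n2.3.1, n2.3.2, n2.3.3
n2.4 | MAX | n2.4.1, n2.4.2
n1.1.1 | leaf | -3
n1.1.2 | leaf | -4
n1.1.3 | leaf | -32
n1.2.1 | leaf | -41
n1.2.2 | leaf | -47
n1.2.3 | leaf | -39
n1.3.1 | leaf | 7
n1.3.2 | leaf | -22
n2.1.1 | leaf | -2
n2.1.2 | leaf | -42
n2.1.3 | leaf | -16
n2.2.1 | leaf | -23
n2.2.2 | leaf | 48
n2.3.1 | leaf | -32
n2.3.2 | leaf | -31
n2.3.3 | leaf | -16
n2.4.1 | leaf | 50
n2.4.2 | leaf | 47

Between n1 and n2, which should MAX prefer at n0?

n1.1 (MAX): max(-3, -4, -32) = -3
n1.2 (MAX): max(-41, -47, -39) = -39
n1.3 (MAX): max(7, -22) = 7
n1 (MIN): min(-3, -39, 7) = -39
n2.1 (MAX): max(-2, -42, -16) = -2
n2.2 (MAX): max(-23, 48) = 48
n2.3 (MAX): max(-32, -31, -16) = -16
n2.4 (MAX): max(50, 47) = 50
n2 (MIN): min(-2, 48, -16, 50) = -16
MAX prefers the higher value; n1=-39, n2=-16. n2 is better since -16 > -39.

n2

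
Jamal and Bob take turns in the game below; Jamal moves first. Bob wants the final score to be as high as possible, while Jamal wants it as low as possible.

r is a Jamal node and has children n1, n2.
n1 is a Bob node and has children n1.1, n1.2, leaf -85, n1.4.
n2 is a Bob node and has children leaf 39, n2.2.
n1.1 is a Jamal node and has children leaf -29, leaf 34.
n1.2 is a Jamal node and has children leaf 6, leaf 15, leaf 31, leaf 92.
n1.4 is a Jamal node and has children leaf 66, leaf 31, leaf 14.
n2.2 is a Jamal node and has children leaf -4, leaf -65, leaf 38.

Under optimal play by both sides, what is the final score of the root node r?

14

n1.1 (Jamal): min(-29, 34) = -29
n1.2 (Jamal): min(6, 15, 31, 92) = 6
n1.4 (Jamal): min(66, 31, 14) = 14
n1 (Bob): max(-29, 6, -85, 14) = 14
n2.2 (Jamal): min(-4, -65, 38) = -65
n2 (Bob): max(39, -65) = 39
r (Jamal): min(14, 39) = 14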